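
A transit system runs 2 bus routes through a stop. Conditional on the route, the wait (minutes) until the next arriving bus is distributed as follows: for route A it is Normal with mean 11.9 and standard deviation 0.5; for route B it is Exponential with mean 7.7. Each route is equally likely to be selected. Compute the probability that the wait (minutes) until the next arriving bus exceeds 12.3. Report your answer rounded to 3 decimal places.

Conditional on each route, P(X > 12.3): A: 0.211855; B: 0.202422.
By total probability, P(X > 12.3) = 0.5·0.211855 + 0.5·0.202422 = 0.207139.

0.207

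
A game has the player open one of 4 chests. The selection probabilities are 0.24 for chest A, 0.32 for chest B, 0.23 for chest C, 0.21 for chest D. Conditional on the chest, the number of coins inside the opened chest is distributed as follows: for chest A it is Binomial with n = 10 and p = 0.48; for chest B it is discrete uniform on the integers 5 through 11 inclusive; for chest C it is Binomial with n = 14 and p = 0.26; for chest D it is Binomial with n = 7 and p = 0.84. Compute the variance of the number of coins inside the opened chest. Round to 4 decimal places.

5.5591

Per component, A: μ=4.8, E[X²]=25.536; B: μ=8, E[X²]=68; C: μ=3.64, E[X²]=15.9432; D: μ=5.88, E[X²]=35.5152.
E[X] = 0.24·4.8 + 0.32·8 + 0.23·3.64 + 0.21·5.88 = 5.784.
E[X²] = 0.24·25.536 + 0.32·68 + 0.23·15.9432 + 0.21·35.5152 = 39.0138.
Var(X) = E[X²] − (E[X])² = 39.0138 − 33.4547 = 5.55911.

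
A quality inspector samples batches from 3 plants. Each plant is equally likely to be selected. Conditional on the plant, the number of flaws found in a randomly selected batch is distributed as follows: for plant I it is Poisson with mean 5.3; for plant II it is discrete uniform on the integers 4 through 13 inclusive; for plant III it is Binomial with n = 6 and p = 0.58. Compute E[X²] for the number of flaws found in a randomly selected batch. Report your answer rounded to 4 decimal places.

For each component E[X²] = Var + (mean)², giving I: 33.39; II: 80.5; III: 13.572.
Overall E[X²] = 0.333333·33.39 + 0.333333·80.5 + 0.333333·13.572 = 42.4873.

42.4873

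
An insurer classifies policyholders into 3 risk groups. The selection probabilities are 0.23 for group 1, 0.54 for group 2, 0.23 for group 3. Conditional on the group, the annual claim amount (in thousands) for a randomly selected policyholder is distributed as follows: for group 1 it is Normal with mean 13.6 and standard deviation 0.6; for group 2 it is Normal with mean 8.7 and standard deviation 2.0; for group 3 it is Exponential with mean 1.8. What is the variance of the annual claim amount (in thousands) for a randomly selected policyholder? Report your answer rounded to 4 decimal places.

Per component, 1: μ=13.6, E[X²]=185.32; 2: μ=8.7, E[X²]=79.69; 3: μ=1.8, E[X²]=6.48.
E[X] = 0.23·13.6 + 0.54·8.7 + 0.23·1.8 = 8.24.
E[X²] = 0.23·185.32 + 0.54·79.69 + 0.23·6.48 = 87.1466.
Var(X) = E[X²] − (E[X])² = 87.1466 − 67.8976 = 19.249.

19.2490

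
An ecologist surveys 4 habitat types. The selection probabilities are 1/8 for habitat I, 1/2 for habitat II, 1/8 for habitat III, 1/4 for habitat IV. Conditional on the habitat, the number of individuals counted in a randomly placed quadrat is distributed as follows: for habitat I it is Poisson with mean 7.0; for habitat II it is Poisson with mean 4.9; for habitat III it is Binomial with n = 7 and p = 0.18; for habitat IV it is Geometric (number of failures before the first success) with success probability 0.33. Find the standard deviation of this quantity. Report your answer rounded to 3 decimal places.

2.904

Per component, I: μ=7, E[X²]=56; II: μ=4.9, E[X²]=28.91; III: μ=1.26, E[X²]=2.6208; IV: μ=2.0303, E[X²]=10.2746.
E[X] = 0.125·7 + 0.5·4.9 + 0.125·1.26 + 0.25·2.0303 = 3.99008.
E[X²] = 0.125·56 + 0.5·28.91 + 0.125·2.6208 + 0.25·10.2746 = 24.3512.
Var(X) = E[X²] − (E[X])² = 24.3512 − 15.9207 = 8.43054.
SD(X) = √8.43054 = 2.90354.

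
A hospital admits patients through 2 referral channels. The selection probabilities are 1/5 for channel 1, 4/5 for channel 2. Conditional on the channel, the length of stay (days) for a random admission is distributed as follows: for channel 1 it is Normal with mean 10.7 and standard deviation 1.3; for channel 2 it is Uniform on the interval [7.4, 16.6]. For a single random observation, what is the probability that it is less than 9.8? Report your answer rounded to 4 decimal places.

Conditional on each channel, P(X < 9.8): 1: 0.244372; 2: 0.26087.
By total probability, P(X < 9.8) = 0.2·0.244372 + 0.8·0.26087 = 0.25757.

0.2576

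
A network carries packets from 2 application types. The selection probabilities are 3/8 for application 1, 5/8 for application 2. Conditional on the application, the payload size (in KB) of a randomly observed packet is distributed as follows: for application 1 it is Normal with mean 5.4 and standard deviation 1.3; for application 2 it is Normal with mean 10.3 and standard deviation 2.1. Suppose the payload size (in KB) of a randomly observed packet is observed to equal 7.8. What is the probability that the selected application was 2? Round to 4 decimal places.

Likelihoods f(7.8 | ·): 1: 0.05583; 2: 0.0935282.
Posterior ∝ prior × likelihood. Numerator for 2: 0.625·0.0935282 = 0.0584551.
Normalizing constant: 0.375·0.05583 + 0.625·0.0935282 = 0.0793913.
P(2 | observation) = 0.0584551 / 0.0793913 = 0.736291.

0.7363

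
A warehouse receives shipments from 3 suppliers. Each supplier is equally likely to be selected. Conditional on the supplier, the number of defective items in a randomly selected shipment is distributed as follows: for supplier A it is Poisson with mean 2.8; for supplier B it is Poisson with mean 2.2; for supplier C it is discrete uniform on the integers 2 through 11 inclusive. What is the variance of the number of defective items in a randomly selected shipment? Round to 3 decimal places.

8.032

Per component, A: μ=2.8, E[X²]=10.64; B: μ=2.2, E[X²]=7.04; C: μ=6.5, E[X²]=50.5.
E[X] = 0.333333·2.8 + 0.333333·2.2 + 0.333333·6.5 = 3.83333.
E[X²] = 0.333333·10.64 + 0.333333·7.04 + 0.333333·50.5 = 22.7267.
Var(X) = E[X²] − (E[X])² = 22.7267 − 14.6944 = 8.03222.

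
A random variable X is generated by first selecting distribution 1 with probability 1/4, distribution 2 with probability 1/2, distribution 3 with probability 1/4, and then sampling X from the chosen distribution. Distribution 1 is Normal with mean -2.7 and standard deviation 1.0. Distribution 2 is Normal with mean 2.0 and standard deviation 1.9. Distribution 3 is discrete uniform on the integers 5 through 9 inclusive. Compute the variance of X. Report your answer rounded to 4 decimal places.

14.3219

Per component, 1: μ=-2.7, E[X²]=8.29; 2: μ=2, E[X²]=7.61; 3: μ=7, E[X²]=51.
E[X] = 0.25·-2.7 + 0.5·2 + 0.25·7 = 2.075.
E[X²] = 0.25·8.29 + 0.5·7.61 + 0.25·51 = 18.6275.
Var(X) = E[X²] − (E[X])² = 18.6275 − 4.30563 = 14.3219.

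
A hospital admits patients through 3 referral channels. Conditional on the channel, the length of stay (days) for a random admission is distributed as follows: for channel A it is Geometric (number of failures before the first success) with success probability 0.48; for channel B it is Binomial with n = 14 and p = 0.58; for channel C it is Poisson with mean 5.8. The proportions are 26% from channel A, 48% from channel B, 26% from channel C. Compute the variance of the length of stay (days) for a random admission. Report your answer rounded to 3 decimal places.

12.087

Per component, A: μ=1.08333, E[X²]=3.43056; B: μ=8.12, E[X²]=69.3448; C: μ=5.8, E[X²]=39.44.
E[X] = 0.26·1.08333 + 0.48·8.12 + 0.26·5.8 = 5.68727.
E[X²] = 0.26·3.43056 + 0.48·69.3448 + 0.26·39.44 = 44.4318.
Var(X) = E[X²] − (E[X])² = 44.4318 − 32.345 = 12.0868.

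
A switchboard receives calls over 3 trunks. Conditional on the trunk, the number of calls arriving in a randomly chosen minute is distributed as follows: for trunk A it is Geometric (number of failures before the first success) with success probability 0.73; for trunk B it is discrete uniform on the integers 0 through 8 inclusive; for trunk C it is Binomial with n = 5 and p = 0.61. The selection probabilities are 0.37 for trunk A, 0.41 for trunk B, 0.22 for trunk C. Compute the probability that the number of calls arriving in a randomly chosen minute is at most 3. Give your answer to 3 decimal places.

0.692

Conditional on each trunk, P(X ≤ 3): A: 0.994686; B: 0.444444; C: 0.645546.
By total probability, P(X ≤ 3) = 0.37·0.994686 + 0.41·0.444444 + 0.22·0.645546 = 0.692276.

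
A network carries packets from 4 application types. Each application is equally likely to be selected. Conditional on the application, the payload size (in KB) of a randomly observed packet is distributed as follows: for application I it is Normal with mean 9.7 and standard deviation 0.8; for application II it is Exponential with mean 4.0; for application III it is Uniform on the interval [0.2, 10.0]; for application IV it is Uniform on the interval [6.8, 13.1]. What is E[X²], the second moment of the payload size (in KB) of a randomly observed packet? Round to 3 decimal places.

65.763

For each component E[X²] = Var + (mean)², giving I: 94.73; II: 32; III: 34.0133; IV: 102.31.
Overall E[X²] = 0.25·94.73 + 0.25·32 + 0.25·34.0133 + 0.25·102.31 = 65.7633.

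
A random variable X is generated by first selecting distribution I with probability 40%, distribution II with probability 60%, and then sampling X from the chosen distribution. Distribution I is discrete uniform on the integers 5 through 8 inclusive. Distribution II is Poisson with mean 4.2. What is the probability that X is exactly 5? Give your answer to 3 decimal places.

Conditional on each component, P(X = 5): I: 0.25; II: 0.163316.
By total probability, P(X = 5) = 0.4·0.25 + 0.6·0.163316 = 0.19799.

0.198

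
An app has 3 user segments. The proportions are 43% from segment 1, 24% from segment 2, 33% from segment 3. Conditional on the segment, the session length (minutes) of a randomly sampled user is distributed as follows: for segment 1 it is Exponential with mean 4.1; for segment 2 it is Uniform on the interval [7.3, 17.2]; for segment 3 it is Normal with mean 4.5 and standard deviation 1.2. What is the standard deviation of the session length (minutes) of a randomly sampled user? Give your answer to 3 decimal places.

4.615

Per component, 1: μ=4.1, E[X²]=33.62; 2: μ=12.25, E[X²]=158.23; 3: μ=4.5, E[X²]=21.69.
E[X] = 0.43·4.1 + 0.24·12.25 + 0.33·4.5 = 6.188.
E[X²] = 0.43·33.62 + 0.24·158.23 + 0.33·21.69 = 59.5895.
Var(X) = E[X²] − (E[X])² = 59.5895 − 38.2913 = 21.2982.
SD(X) = √21.2982 = 4.61499.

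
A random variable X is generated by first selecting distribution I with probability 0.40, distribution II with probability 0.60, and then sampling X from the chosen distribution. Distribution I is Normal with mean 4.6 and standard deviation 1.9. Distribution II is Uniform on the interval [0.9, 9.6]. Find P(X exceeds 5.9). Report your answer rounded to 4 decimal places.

0.3539

Conditional on each component, P(X > 5.9): I: 0.246921; II: 0.425287.
By total probability, P(X > 5.9) = 0.4·0.246921 + 0.6·0.425287 = 0.353941.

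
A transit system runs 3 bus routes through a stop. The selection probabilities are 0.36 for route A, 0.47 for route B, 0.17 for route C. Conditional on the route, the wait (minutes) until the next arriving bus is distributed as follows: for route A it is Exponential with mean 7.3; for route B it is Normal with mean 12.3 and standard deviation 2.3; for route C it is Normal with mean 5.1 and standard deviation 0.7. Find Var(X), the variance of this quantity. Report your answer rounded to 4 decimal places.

30.4222

Per component, A: μ=7.3, E[X²]=106.58; B: μ=12.3, E[X²]=156.58; C: μ=5.1, E[X²]=26.5.
E[X] = 0.36·7.3 + 0.47·12.3 + 0.17·5.1 = 9.276.
E[X²] = 0.36·106.58 + 0.47·156.58 + 0.17·26.5 = 116.466.
Var(X) = E[X²] − (E[X])² = 116.466 − 86.0442 = 30.4222.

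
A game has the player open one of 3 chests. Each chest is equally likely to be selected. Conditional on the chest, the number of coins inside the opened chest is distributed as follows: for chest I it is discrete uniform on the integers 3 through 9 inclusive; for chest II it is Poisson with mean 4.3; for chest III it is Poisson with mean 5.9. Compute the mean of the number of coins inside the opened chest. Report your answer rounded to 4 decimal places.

Component means — I: 6; II: 4.3; III: 5.9.
E[X] = 0.333333·6 + 0.333333·4.3 + 0.333333·5.9 = 5.4.

5.4000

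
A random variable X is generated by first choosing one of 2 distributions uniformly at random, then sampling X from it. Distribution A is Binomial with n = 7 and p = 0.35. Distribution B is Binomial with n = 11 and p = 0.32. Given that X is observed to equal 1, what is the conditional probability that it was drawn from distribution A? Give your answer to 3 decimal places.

Likelihoods P(X=1 | ·): A: 0.184776; B: 0.0744101.
Posterior ∝ prior × likelihood. Numerator for A: 0.5·0.184776 = 0.0923881.
Normalizing constant: 0.5·0.184776 + 0.5·0.0744101 = 0.129593.
P(A | observation) = 0.0923881 / 0.129593 = 0.712909.

0.713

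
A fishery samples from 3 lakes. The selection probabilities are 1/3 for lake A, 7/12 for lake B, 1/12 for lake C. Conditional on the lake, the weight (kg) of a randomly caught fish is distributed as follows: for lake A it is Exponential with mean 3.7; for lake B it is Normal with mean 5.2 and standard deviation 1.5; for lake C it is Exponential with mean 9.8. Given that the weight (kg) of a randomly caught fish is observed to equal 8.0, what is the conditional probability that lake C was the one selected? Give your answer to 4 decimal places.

0.0910

Likelihoods f(8.0 | ·): A: 0.0311016; B: 0.0465781; C: 0.0451074.
Posterior ∝ prior × likelihood. Numerator for C: 0.0833333·0.0451074 = 0.00375895.
Normalizing constant: 0.333333·0.0311016 + 0.583333·0.0465781 + 0.0833333·0.0451074 = 0.0412967.
P(C | observation) = 0.00375895 / 0.0412967 = 0.091023.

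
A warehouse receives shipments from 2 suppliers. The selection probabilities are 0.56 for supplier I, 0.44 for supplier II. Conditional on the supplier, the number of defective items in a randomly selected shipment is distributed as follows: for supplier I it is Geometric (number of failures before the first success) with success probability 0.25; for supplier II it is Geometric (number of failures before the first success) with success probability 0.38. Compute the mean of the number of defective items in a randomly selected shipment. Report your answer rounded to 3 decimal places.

2.398

Component means — I: 3; II: 1.63158.
E[X] = 0.56·3 + 0.44·1.63158 = 2.39789.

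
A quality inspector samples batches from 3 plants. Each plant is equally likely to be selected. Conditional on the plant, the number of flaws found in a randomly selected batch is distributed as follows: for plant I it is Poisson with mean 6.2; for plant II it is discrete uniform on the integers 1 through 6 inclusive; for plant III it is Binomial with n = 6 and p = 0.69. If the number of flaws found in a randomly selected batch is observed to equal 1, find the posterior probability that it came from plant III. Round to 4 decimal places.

0.0620

Likelihoods P(X=1 | ·): I: 0.0125825; II: 0.166667; III: 0.0118525.
Posterior ∝ prior × likelihood. Numerator for III: 0.333333·0.0118525 = 0.00395082.
Normalizing constant: 0.333333·0.0125825 + 0.333333·0.166667 + 0.333333·0.0118525 = 0.0637005.
P(III | observation) = 0.00395082 / 0.0637005 = 0.0620218.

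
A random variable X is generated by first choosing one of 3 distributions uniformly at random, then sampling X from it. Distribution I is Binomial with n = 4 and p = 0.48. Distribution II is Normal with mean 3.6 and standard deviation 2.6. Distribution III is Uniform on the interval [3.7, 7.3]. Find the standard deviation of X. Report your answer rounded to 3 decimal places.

2.255

Per component, I: μ=1.92, E[X²]=4.6848; II: μ=3.6, E[X²]=19.72; III: μ=5.5, E[X²]=31.33.
E[X] = 0.333333·1.92 + 0.333333·3.6 + 0.333333·5.5 = 3.67333.
E[X²] = 0.333333·4.6848 + 0.333333·19.72 + 0.333333·31.33 = 18.5783.
Var(X) = E[X²] − (E[X])² = 18.5783 − 13.4934 = 5.08489.
SD(X) = √5.08489 = 2.25497.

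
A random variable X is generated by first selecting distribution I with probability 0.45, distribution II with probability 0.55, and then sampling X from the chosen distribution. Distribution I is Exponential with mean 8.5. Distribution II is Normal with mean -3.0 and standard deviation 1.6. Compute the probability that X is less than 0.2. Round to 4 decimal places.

0.5480

Conditional on each component, P(X < 0.2): I: 0.0232548; II: 0.97725.
By total probability, P(X < 0.2) = 0.45·0.0232548 + 0.55·0.97725 = 0.547952.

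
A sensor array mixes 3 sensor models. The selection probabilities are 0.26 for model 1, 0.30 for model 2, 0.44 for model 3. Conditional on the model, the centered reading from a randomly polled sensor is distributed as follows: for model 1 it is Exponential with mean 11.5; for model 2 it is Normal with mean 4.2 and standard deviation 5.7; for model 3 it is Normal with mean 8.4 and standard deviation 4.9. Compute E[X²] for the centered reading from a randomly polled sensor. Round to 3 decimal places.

For each component E[X²] = Var + (mean)², giving 1: 264.5; 2: 50.13; 3: 94.57.
Overall E[X²] = 0.26·264.5 + 0.3·50.13 + 0.44·94.57 = 125.42.

125.420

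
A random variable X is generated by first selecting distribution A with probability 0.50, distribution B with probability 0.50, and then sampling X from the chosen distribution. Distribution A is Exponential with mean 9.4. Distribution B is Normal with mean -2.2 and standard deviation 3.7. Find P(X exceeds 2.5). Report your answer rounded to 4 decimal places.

Conditional on each component, P(X > 2.5): A: 0.766472; B: 0.101994.
By total probability, P(X > 2.5) = 0.5·0.766472 + 0.5·0.101994 = 0.434233.

0.4342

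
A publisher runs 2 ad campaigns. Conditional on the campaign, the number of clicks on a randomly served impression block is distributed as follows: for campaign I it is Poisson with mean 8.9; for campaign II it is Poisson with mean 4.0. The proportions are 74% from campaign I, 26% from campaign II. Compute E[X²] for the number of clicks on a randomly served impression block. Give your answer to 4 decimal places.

70.4014

For each component E[X²] = Var + (mean)², giving I: 88.11; II: 20.
Overall E[X²] = 0.74·88.11 + 0.26·20 = 70.4014.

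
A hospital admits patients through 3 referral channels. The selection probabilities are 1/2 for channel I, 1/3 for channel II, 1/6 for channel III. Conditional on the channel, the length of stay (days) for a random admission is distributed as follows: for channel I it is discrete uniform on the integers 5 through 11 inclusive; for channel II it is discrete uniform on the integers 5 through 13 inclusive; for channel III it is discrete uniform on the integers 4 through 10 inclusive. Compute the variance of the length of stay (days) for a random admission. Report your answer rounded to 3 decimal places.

Per component, I: μ=8, E[X²]=68; II: μ=9, E[X²]=87.6667; III: μ=7, E[X²]=53.
E[X] = 0.5·8 + 0.333333·9 + 0.166667·7 = 8.16667.
E[X²] = 0.5·68 + 0.333333·87.6667 + 0.166667·53 = 72.0556.
Var(X) = E[X²] − (E[X])² = 72.0556 − 66.6944 = 5.36111.

5.361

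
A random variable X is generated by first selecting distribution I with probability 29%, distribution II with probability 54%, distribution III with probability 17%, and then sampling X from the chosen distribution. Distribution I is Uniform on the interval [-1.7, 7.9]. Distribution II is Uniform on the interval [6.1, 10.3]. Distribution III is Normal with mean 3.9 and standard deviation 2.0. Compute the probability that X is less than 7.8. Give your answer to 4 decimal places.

0.6712

Conditional on each component, P(X < 7.8): I: 0.989583; II: 0.404762; III: 0.974412.
By total probability, P(X < 7.8) = 0.29·0.989583 + 0.54·0.404762 + 0.17·0.974412 = 0.671201.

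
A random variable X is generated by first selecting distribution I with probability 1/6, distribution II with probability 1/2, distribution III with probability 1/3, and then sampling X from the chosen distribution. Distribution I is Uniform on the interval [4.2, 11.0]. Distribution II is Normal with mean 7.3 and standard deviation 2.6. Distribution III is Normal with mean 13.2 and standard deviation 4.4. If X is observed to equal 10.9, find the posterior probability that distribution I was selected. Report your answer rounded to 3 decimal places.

Likelihoods f(10.9 | ·): I: 0.147059; II: 0.0588343; III: 0.0790903.
Posterior ∝ prior × likelihood. Numerator for I: 0.166667·0.147059 = 0.0245098.
Normalizing constant: 0.166667·0.147059 + 0.5·0.0588343 + 0.333333·0.0790903 = 0.0802904.
P(I | observation) = 0.0245098 / 0.0802904 = 0.305264.

0.305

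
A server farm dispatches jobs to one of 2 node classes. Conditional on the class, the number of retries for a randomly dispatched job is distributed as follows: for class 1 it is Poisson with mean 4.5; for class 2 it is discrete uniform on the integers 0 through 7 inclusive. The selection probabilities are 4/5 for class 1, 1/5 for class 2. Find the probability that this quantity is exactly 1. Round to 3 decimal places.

Conditional on each class, P(X = 1): 1: 0.0499905; 2: 0.125.
By total probability, P(X = 1) = 0.8·0.0499905 + 0.2·0.125 = 0.0649924.

0.065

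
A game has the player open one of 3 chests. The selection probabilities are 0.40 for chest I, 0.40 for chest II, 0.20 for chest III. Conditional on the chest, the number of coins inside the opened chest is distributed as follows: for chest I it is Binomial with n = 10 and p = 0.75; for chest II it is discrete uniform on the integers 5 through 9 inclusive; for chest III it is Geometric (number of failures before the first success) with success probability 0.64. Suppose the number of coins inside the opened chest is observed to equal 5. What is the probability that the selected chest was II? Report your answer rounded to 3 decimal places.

Likelihoods P(X=5 | ·): I: 0.0583992; II: 0.2; III: 0.00386984.
Posterior ∝ prior × likelihood. Numerator for II: 0.4·0.2 = 0.08.
Normalizing constant: 0.4·0.0583992 + 0.4·0.2 + 0.2·0.00386984 = 0.104134.
P(II | observation) = 0.08 / 0.104134 = 0.768244.

0.768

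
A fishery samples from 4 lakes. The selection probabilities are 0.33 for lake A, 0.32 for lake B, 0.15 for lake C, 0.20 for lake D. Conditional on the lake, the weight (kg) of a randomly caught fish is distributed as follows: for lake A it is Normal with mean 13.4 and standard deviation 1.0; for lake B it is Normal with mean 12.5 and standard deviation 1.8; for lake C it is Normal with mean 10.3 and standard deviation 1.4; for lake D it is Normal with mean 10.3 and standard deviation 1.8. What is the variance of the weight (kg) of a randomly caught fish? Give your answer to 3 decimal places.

4.046

Per component, A: μ=13.4, E[X²]=180.56; B: μ=12.5, E[X²]=159.49; C: μ=10.3, E[X²]=108.05; D: μ=10.3, E[X²]=109.33.
E[X] = 0.33·13.4 + 0.32·12.5 + 0.15·10.3 + 0.2·10.3 = 12.027.
E[X²] = 0.33·180.56 + 0.32·159.49 + 0.15·108.05 + 0.2·109.33 = 148.695.
Var(X) = E[X²] − (E[X])² = 148.695 − 144.649 = 4.04637.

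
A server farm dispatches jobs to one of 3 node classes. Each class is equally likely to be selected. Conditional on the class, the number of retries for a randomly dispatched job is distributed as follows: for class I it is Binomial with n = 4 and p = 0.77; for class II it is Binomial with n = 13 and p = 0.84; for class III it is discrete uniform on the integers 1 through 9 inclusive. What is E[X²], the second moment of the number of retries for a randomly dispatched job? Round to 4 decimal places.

For each component E[X²] = Var + (mean)², giving I: 10.1948; II: 120.994; III: 31.6667.
Overall E[X²] = 0.333333·10.1948 + 0.333333·120.994 + 0.333333·31.6667 = 54.285.

54.2850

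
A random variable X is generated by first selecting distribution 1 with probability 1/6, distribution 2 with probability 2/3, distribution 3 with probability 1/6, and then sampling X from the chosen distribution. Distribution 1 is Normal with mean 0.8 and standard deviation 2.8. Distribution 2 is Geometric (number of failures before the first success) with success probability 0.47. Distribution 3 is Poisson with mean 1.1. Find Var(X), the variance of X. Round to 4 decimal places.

Per component, 1: μ=0.8, E[X²]=8.48; 2: μ=1.12766, E[X²]=3.67089; 3: μ=1.1, E[X²]=2.31.
E[X] = 0.166667·0.8 + 0.666667·1.12766 + 0.166667·1.1 = 1.06844.
E[X²] = 0.166667·8.48 + 0.666667·3.67089 + 0.166667·2.31 = 4.24559.
Var(X) = E[X²] − (E[X])² = 4.24559 − 1.14156 = 3.10403.

3.1040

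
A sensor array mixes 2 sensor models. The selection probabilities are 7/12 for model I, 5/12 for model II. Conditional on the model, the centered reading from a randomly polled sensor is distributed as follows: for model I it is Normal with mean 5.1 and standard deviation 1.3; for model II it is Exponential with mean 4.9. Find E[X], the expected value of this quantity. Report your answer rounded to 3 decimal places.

5.017

Component means — I: 5.1; II: 4.9.
E[X] = 0.583333·5.1 + 0.416667·4.9 = 5.01667.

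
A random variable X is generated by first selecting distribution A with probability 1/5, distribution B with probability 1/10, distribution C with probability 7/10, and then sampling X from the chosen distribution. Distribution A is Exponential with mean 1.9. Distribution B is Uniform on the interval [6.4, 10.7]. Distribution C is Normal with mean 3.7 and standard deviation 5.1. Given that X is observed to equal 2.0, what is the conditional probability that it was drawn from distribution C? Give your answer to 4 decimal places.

0.5850

Likelihoods f(2.0 | ·): A: 0.183694; B: 0; C: 0.0739967.
Posterior ∝ prior × likelihood. Numerator for C: 0.7·0.0739967 = 0.0517977.
Normalizing constant: 0.2·0.183694 + 0.1·0 + 0.7·0.0739967 = 0.0885364.
P(C | observation) = 0.0517977 / 0.0885364 = 0.585044.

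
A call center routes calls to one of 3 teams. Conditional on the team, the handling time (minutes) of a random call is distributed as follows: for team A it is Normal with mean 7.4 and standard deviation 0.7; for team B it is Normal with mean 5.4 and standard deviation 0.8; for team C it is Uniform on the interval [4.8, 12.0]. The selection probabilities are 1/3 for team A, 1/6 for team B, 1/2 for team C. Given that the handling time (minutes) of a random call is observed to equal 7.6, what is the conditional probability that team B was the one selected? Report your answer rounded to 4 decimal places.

Likelihoods f(7.6 | ·): A: 0.547124; B: 0.011367; C: 0.138889.
Posterior ∝ prior × likelihood. Numerator for B: 0.166667·0.011367 = 0.00189449.
Normalizing constant: 0.333333·0.547124 + 0.166667·0.011367 + 0.5·0.138889 = 0.253714.
P(B | observation) = 0.00189449 / 0.253714 = 0.00746705.

0.0075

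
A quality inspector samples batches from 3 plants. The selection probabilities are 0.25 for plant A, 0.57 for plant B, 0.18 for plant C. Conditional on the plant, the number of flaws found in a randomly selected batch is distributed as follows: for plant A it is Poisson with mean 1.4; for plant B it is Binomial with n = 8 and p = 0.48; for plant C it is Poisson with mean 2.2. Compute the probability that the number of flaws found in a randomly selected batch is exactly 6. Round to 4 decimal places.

Conditional on each plant, P(X = 6): A: 0.00257883; B: 0.0926002; C: 0.0174484.
By total probability, P(X = 6) = 0.25·0.00257883 + 0.57·0.0926002 + 0.18·0.0174484 = 0.0565676.

0.0566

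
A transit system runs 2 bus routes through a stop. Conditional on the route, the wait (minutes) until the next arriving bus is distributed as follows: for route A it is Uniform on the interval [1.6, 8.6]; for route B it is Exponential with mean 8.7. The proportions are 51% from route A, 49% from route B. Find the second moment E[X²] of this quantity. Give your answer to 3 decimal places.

89.524

For each component E[X²] = Var + (mean)², giving A: 30.0933; B: 151.38.
Overall E[X²] = 0.51·30.0933 + 0.49·151.38 = 89.5238.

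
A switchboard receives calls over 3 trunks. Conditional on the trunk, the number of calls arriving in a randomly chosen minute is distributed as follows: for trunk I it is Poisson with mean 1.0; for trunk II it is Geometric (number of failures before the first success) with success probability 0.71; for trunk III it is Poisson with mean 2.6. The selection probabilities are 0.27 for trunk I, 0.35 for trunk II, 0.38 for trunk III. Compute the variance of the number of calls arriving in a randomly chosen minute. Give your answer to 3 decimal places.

2.394

Per component, I: μ=1, E[X²]=2; II: μ=0.408451, E[X²]=0.742115; III: μ=2.6, E[X²]=9.36.
E[X] = 0.27·1 + 0.35·0.408451 + 0.38·2.6 = 1.40096.
E[X²] = 0.27·2 + 0.35·0.742115 + 0.38·9.36 = 4.35654.
Var(X) = E[X²] − (E[X])² = 4.35654 − 1.96268 = 2.39386.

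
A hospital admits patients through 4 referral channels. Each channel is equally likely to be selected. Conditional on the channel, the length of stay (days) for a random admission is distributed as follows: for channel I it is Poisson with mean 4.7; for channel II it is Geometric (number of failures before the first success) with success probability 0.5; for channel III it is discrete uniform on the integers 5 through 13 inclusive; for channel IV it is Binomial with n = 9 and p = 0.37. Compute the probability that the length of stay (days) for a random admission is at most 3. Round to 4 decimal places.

0.4514

Conditional on each channel, P(X ≤ 3): I: 0.309684; II: 0.9375; III: 0; IV: 0.558427.
By total probability, P(X ≤ 3) = 0.25·0.309684 + 0.25·0.9375 + 0.25·0 + 0.25·0.558427 = 0.451403.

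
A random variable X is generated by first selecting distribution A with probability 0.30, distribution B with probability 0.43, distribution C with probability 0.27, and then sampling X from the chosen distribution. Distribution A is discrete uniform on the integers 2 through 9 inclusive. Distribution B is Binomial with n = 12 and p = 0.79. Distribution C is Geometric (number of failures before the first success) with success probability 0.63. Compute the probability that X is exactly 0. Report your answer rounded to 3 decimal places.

Conditional on each component, P(X = 0): A: 0; B: 7.35583e-09; C: 0.63.
By total probability, P(X = 0) = 0.3·0 + 0.43·7.35583e-09 + 0.27·0.63 = 0.1701.

0.170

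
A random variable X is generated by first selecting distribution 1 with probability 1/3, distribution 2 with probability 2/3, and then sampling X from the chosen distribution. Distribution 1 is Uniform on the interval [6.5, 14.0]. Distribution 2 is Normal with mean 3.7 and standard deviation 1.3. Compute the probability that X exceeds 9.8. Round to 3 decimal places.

0.187

Conditional on each component, P(X > 9.8): 1: 0.56; 2: 1.3507e-06.
By total probability, P(X > 9.8) = 0.333333·0.56 + 0.666667·1.3507e-06 = 0.186668.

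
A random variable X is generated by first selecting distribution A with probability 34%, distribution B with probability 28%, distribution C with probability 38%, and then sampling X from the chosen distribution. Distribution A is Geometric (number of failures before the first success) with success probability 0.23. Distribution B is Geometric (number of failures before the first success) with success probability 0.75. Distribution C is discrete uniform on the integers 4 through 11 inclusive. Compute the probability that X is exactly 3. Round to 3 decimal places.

0.039

Conditional on each component, P(X = 3): A: 0.105003; B: 0.0117188; C: 0.
By total probability, P(X = 3) = 0.34·0.105003 + 0.28·0.0117188 + 0.38·0 = 0.0389821.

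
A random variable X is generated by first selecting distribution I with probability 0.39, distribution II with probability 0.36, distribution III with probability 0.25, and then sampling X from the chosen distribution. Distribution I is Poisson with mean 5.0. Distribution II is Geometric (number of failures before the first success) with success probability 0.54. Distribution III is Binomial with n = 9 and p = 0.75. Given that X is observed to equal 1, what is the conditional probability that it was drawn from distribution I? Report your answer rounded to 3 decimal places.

Likelihoods P(X=1 | ·): I: 0.0336897; II: 0.2484; III: 0.000102997.
Posterior ∝ prior × likelihood. Numerator for I: 0.39·0.0336897 = 0.013139.
Normalizing constant: 0.39·0.0336897 + 0.36·0.2484 + 0.25·0.000102997 = 0.102589.
P(I | observation) = 0.013139 / 0.102589 = 0.128074.

0.128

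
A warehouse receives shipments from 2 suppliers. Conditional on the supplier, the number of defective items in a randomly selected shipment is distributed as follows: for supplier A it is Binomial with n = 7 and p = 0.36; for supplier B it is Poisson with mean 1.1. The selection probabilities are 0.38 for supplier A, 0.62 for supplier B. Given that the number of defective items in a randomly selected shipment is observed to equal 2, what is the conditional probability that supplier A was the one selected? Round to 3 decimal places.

Likelihoods P(X=2 | ·): A: 0.29223; B: 0.201387.
Posterior ∝ prior × likelihood. Numerator for A: 0.38·0.29223 = 0.111047.
Normalizing constant: 0.38·0.29223 + 0.62·0.201387 = 0.235907.
P(A | observation) = 0.111047 / 0.235907 = 0.470724.

0.471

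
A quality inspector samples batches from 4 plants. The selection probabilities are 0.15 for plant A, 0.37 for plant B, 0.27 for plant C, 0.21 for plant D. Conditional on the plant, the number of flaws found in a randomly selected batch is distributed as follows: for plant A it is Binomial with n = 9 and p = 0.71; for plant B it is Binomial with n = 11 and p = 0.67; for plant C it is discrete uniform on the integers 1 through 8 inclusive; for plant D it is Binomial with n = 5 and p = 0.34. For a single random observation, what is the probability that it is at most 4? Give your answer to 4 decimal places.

Conditional on each plant, P(X ≤ 4): A: 0.0870218; B: 0.0365839; C: 0.5; D: 0.995456.
By total probability, P(X ≤ 4) = 0.15·0.0870218 + 0.37·0.0365839 + 0.27·0.5 + 0.21·0.995456 = 0.370635.

0.3706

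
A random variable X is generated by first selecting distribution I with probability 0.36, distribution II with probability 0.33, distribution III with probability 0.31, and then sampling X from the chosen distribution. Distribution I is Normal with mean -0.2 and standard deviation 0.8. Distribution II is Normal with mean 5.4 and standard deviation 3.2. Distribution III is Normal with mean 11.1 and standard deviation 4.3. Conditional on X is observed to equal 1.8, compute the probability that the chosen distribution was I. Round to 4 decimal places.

Likelihoods f(1.8 | ·): I: 0.0219104; II: 0.0662115; III: 0.00894746.
Posterior ∝ prior × likelihood. Numerator for I: 0.36·0.0219104 = 0.00788774.
Normalizing constant: 0.36·0.0219104 + 0.33·0.0662115 + 0.31·0.00894746 = 0.0325112.
P(I | observation) = 0.00788774 / 0.0325112 = 0.242616.

0.2426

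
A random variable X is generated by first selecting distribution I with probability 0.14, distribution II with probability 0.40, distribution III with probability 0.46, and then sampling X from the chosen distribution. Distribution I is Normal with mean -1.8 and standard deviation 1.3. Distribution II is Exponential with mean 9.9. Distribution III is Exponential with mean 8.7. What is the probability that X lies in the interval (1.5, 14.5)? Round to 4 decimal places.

Conditional on each component, P(1.5 < X < 14.5): I: 0.00556705; II: 0.628245; III: 0.652755.
By total probability, P(1.5 < X < 14.5) = 0.14·0.00556705 + 0.4·0.628245 + 0.46·0.652755 = 0.552345.

0.5523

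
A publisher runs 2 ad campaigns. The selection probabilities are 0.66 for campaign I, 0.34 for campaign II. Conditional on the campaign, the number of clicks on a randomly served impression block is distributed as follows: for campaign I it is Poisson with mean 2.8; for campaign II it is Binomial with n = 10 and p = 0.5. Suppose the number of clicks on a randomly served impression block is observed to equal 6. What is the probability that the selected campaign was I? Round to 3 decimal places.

0.278

Likelihoods P(X=6 | ·): I: 0.0406997; II: 0.205078.
Posterior ∝ prior × likelihood. Numerator for I: 0.66·0.0406997 = 0.0268618.
Normalizing constant: 0.66·0.0406997 + 0.34·0.205078 = 0.0965884.
P(I | observation) = 0.0268618 / 0.0965884 = 0.278106.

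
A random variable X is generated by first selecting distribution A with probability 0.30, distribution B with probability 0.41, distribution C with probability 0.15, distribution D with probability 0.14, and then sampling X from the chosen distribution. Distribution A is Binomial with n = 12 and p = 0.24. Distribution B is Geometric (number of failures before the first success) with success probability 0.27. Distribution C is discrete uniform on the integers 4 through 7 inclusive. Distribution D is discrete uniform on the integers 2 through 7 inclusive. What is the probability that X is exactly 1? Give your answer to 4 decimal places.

0.1230

Conditional on each component, P(X = 1): A: 0.140716; B: 0.1971; C: 0; D: 0.
By total probability, P(X = 1) = 0.3·0.140716 + 0.41·0.1971 + 0.15·0 + 0.14·0 = 0.123026.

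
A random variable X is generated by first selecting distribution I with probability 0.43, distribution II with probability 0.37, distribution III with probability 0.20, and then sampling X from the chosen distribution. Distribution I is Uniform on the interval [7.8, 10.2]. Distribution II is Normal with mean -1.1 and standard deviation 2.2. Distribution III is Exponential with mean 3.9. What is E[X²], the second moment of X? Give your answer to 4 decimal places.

For each component E[X²] = Var + (mean)², giving I: 81.48; II: 6.05; III: 30.42.
Overall E[X²] = 0.43·81.48 + 0.37·6.05 + 0.2·30.42 = 43.3589.

43.3589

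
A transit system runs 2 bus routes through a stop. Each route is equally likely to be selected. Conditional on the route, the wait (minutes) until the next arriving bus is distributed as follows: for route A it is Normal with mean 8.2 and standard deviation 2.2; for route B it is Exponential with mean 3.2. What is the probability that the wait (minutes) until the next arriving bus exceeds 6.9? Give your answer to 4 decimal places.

Conditional on each route, P(X > 6.9): A: 0.722709; B: 0.115758.
By total probability, P(X > 6.9) = 0.5·0.722709 + 0.5·0.115758 = 0.419234.

0.4192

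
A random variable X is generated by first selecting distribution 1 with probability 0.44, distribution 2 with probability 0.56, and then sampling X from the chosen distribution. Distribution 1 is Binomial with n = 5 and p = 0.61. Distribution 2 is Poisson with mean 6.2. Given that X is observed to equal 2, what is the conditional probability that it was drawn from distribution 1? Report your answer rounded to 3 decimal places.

Likelihoods P(X=2 | ·): 1: 0.220726; 2: 0.0390057.
Posterior ∝ prior × likelihood. Numerator for 1: 0.44·0.220726 = 0.0971194.
Normalizing constant: 0.44·0.220726 + 0.56·0.0390057 = 0.118963.
P(1 | observation) = 0.0971194 / 0.118963 = 0.816386.

0.816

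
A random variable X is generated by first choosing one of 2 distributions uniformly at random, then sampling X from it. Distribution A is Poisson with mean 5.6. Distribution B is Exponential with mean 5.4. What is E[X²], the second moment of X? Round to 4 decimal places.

47.6400

For each component E[X²] = Var + (mean)², giving A: 36.96; B: 58.32.
Overall E[X²] = 0.5·36.96 + 0.5·58.32 = 47.64.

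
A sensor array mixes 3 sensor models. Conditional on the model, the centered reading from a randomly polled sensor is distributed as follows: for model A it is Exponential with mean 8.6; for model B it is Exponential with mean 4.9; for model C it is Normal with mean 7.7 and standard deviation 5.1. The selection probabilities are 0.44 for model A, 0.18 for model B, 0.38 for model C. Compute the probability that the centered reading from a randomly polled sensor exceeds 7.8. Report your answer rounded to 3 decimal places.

0.401

Conditional on each model, P(X > 7.8): A: 0.403743; B: 0.203551; C: 0.492178.
By total probability, P(X > 7.8) = 0.44·0.403743 + 0.18·0.203551 + 0.38·0.492178 = 0.401314.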